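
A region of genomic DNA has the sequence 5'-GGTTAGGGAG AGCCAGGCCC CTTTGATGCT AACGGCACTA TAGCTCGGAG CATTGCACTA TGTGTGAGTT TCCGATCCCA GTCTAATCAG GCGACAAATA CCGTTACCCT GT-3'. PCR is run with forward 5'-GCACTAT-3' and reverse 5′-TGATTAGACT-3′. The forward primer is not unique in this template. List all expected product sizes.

55 bp, 35 bp

The forward primer GCACTAT matches the top strand at positions 35–41, 55–61.
The reverse primer's reverse complement is AGTCTAATCA, matching at positions 80–89.
Each forward site pairs with the reverse site to give a product ending at position 89: sizes 55, 35 bp.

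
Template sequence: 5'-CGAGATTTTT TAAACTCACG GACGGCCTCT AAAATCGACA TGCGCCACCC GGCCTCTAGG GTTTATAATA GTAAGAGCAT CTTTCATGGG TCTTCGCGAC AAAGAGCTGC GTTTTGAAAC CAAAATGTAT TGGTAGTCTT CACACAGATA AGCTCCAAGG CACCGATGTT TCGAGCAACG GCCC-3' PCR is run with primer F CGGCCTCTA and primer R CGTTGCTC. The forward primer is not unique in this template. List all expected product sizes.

158 bp, 131 bp

The forward primer CGGCCTCTA matches the top strand at positions 23–31, 50–58.
The reverse primer's reverse complement is GAGCAACG, matching at positions 173–180.
Each forward site pairs with the reverse site to give a product ending at position 180: sizes 158, 131 bp.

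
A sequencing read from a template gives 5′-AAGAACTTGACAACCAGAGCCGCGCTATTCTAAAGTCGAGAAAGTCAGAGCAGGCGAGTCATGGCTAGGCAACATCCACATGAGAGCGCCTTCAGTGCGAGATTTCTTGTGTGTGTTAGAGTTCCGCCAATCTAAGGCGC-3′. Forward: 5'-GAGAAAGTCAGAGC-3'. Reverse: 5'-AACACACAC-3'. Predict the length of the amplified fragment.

The forward primer matches the template at positions 38–51.
The reverse primer's reverse complement is GTGTGTGTT, which matches the template at positions 109–117.
Product length = (reverse-primer end) − (forward-primer start) + 1 = 117 − 38 + 1 = 80 bp.

80 bp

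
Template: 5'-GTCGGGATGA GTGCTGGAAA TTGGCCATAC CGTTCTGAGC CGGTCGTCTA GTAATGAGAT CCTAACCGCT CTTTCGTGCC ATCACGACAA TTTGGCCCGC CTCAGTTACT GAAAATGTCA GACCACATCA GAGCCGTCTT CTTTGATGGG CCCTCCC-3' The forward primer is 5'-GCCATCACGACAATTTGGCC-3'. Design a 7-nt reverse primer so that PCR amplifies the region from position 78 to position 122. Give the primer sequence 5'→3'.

5'-TCTGACA-3'

The product's 3' end on the top strand is position 122.
The reverse primer anneals to the top strand over positions 116–122, i.e. to TGTCAGA.
Its sequence written 5'→3' is the reverse complement: TCTGACA.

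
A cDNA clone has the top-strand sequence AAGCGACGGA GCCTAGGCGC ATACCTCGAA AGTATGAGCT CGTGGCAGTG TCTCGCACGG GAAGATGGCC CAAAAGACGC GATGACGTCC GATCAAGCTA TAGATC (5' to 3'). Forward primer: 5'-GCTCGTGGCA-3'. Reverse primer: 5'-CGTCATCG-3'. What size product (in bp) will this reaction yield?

50 bp

Forward primer GCTCGTGGCA is found on the top strand at positions 38–47.
The reverse primer's reverse complement is CGATGACG, which matches the template at positions 80–87.
Amplicon spans positions 38–87: 50 bp.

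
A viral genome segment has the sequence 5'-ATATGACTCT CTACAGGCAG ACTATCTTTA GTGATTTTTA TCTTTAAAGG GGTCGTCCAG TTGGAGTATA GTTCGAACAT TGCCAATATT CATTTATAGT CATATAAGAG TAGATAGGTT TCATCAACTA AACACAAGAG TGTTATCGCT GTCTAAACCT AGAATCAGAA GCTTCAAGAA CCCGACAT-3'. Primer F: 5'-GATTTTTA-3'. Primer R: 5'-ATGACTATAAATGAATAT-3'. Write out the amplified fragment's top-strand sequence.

Forward primer GATTTTTA is found on the top strand at positions 33–40.
Reverse complement of the reverse primer: ATATTCATTTATAGTCAT. This occurs on the top strand at positions 86–103.
The product is the template from position 33 through 103 (71 bp).

5'-GATTTTTATCTTTAAAGGGGTCGTCCAGTTGGAGTATAGTTCGAACATTGCCAATATTCATTTATAGTCAT-3'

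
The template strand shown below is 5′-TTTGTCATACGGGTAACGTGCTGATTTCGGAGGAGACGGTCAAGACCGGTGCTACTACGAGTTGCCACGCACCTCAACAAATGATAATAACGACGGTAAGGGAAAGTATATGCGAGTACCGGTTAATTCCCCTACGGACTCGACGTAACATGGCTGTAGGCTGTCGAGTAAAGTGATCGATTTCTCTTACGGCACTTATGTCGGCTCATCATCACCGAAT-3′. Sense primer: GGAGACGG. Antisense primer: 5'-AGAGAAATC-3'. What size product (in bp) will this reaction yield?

156 bp

The forward primer matches the template at positions 32–39.
The reverse primer's reverse complement is GATTTCTCT, which matches the template at positions 179–187.
The product runs from position 32 to position 187, so its length is 187 − 32 + 1 = 156 bp.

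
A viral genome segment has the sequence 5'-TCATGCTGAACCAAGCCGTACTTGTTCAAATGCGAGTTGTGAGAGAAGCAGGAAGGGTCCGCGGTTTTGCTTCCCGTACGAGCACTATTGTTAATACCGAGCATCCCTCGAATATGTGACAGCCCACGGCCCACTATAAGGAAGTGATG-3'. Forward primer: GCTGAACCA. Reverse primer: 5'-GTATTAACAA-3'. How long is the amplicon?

93 bp

The forward primer matches the template at positions 5–13.
Taking the reverse complement of GTATTAACAA gives TTGTTAATAC, found at positions 88–97 on the template; the primer anneals here to the top strand with its 3' end pointing upstream.
The product runs from position 5 to position 97, so its length is 97 − 5 + 1 = 93 bp.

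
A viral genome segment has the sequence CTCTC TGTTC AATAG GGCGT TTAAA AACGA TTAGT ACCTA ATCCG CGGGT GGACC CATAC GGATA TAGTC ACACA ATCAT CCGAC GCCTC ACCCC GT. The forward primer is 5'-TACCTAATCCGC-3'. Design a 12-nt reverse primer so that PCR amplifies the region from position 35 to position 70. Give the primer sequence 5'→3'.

The product's 3' end on the top strand is position 70.
The reverse primer anneals to the top strand over positions 59–70, i.e. to ACGGATATAGTC.
Its sequence written 5'→3' is the reverse complement: GACTATATCCGT.

5'-GACTATATCCGT-3'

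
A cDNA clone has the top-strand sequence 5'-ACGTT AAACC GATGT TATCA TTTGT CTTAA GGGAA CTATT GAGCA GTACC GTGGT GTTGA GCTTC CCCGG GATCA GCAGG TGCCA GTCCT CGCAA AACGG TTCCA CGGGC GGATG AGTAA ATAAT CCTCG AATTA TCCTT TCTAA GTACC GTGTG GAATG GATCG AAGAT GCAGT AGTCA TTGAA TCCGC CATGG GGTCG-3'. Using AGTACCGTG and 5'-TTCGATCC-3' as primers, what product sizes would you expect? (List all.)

123 bp, 23 bp

The forward primer AGTACCGTG matches the top strand at positions 45–53, 145–153.
The reverse primer's reverse complement is GGATCGAA, matching at positions 160–167.
Each forward site pairs with the reverse site to give a product ending at position 167: sizes 123, 23 bp.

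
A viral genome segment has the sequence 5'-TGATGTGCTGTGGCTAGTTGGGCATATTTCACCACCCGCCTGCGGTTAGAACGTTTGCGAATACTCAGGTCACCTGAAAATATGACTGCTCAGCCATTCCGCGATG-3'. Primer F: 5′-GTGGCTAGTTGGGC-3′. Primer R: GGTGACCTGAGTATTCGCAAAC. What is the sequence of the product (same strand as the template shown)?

The forward primer matches the template at positions 10–23.
Taking the reverse complement of GGTGACCTGAGTATTCGCAAAC gives GTTTGCGAATACTCAGGTCACC, found at positions 53–74 on the template; the primer anneals here to the top strand with its 3' end pointing upstream.
The product is the template from position 10 through 74 (65 bp).

5'-GTGGCTAGTTGGGCATATTTCACCACCCGCCTGCGGTTAGAACGTTTGCGAATACTCAGGTCACC-3'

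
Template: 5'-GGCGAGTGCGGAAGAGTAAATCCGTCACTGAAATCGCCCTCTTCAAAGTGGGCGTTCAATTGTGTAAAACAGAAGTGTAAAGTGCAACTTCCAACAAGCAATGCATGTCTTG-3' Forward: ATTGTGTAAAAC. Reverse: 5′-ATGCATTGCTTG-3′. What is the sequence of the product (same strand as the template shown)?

5'-ATTGTGTAAAACAGAAGTGTAAAGTGCAACTTCCAACAAGCAATGCAT-3'

Forward primer ATTGTGTAAAAC is found on the top strand at positions 59–70.
Taking the reverse complement of ATGCATTGCTTG gives CAAGCAATGCAT, found at positions 95–106 on the template; the primer anneals here to the top strand with its 3' end pointing upstream.
The product is the template from position 59 through 106 (48 bp).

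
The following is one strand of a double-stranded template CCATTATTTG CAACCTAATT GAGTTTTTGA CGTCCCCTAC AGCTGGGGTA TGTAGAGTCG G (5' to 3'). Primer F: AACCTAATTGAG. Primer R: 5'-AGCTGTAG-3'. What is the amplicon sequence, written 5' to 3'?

5'-AACCTAATTGAGTTTTTGACGTCCCCTACAGCT-3'

Scanning the template, AACCTAATTGAG occurs at positions 12–23; this primer anneals to the bottom strand there with its 3' end pointing downstream.
Reverse complement of the reverse primer: CTACAGCT. This occurs on the top strand at positions 37–44.
The product is the template from position 12 through 44 (33 bp).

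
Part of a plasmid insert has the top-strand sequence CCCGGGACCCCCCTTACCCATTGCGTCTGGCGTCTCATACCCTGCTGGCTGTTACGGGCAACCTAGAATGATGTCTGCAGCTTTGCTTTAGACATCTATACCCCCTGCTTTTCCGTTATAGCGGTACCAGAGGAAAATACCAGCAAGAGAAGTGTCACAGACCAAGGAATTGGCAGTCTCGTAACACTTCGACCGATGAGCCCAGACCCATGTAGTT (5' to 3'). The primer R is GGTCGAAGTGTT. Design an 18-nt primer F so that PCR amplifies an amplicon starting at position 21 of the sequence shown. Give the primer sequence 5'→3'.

The reverse primer's reverse complement AACACTTCGACC matches the template at positions 183–194; the product starts at position 21.
The forward primer is identical to the top strand over positions 21–38: TTGCGTCTGGCGTCTCAT.

5'-TTGCGTCTGGCGTCTCAT-3'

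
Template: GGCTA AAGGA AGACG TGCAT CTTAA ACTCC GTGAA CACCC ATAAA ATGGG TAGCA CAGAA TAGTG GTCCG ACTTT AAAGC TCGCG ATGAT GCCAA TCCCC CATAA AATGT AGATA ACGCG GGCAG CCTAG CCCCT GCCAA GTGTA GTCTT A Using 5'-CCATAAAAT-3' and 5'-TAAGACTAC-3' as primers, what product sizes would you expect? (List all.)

113 bp, 52 bp

The forward primer CCATAAAAT matches the top strand at positions 39–47, 100–108.
The reverse primer's reverse complement is GTAGTCTTA, matching at positions 143–151.
Each forward site pairs with the reverse site to give a product ending at position 151: sizes 113, 52 bp.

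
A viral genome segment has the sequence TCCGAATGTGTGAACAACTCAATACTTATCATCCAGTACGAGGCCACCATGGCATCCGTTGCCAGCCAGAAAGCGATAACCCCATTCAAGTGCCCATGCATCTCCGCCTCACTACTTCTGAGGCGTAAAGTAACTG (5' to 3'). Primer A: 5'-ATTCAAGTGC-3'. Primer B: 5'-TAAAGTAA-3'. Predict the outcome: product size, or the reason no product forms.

Primer A (ATTCAAGTGC) matches the top strand at positions 84–93 (3' end points downstream).
Primer B (TAAAGTAA) also matches the top strand directly, at positions 126–133 — its reverse complement TTACTTTA is not present.
Both primers anneal to the bottom strand with 3' ends pointing the same way, so neither can prime synthesis back toward the other.

No product — both primers anneal to the same strand and extend in the same direction.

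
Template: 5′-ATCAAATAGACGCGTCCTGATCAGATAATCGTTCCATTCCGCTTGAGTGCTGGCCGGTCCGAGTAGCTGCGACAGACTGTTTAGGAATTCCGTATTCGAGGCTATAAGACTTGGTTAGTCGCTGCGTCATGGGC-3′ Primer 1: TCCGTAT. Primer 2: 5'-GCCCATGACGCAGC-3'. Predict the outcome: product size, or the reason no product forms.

Yes — a 46 bp product.

Primer 1 (TCCGTAT) matches the top strand at positions 89–95; it acts as a forward primer.
Primer 2's reverse complement is GCTGCGTCATGGGC, matching the top strand at positions 121–134; it acts as a reverse primer.
The 3' ends face each other across positions 89–134, giving a 46 bp product.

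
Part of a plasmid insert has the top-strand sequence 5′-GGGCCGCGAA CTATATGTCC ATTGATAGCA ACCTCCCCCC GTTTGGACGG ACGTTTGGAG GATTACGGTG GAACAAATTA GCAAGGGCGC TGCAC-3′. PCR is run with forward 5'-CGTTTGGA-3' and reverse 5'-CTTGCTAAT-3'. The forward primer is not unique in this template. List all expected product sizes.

The forward primer CGTTTGGA matches the top strand at positions 40–47, 52–59.
The reverse primer's reverse complement is ATTAGCAAG, matching at positions 77–85.
Each forward site pairs with the reverse site to give a product ending at position 85: sizes 46, 34 bp.

46 bp, 34 bp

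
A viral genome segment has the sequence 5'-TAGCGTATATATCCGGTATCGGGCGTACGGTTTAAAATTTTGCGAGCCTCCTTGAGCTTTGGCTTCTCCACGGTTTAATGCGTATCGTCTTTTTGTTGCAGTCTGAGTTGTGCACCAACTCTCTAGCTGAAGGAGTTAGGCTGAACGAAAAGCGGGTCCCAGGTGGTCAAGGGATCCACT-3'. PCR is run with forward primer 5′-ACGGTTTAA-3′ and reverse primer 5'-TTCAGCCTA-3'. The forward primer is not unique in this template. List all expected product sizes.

The forward primer ACGGTTTAA matches the top strand at positions 27–35, 70–78.
The reverse primer's reverse complement is TAGGCTGAA, matching at positions 137–145.
Each forward site pairs with the reverse site to give a product ending at position 145: sizes 119, 76 bp.

119 bp, 76 bp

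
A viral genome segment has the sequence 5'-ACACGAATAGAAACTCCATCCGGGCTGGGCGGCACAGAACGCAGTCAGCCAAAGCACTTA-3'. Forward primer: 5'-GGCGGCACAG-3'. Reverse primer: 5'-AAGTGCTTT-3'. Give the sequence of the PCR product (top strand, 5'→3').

The forward primer matches the template at positions 28–37.
The reverse primer's reverse complement is AAAGCACTT, which matches the template at positions 51–59.
The product is the template from position 28 through 59 (32 bp).

5'-GGCGGCACAGAACGCAGTCAGCCAAAGCACTT-3'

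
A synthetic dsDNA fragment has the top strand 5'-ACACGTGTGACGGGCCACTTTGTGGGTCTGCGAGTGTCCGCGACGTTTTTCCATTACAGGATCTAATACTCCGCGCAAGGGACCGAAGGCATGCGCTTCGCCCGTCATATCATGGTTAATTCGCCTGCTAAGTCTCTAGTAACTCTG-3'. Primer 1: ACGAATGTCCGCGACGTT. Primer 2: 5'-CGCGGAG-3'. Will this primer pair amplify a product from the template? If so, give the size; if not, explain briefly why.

Primer 1 (ACGAATGTCCGCGACGTT) does not match the top strand, and its reverse complement AACGTCGCGGACATTCGT does not match either.
With no annealing site for primer 1, no amplification occurs.

No product — primer 1 has no binding site in the template.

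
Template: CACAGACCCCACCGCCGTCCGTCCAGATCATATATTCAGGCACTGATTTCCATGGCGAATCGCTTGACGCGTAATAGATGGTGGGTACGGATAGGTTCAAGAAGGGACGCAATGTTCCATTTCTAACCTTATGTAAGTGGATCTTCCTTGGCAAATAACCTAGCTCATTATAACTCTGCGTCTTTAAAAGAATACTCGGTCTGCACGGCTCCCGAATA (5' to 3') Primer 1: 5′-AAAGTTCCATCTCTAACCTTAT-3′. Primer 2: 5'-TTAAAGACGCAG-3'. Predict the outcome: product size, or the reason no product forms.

Primer 1 (AAAGTTCCATCTCTAACCTTAT) does not match the top strand, and its reverse complement ATAAGGTTAGAGATGGAACTTT does not match either.
With no annealing site for primer 1, no amplification occurs.

No product — primer 1 has no binding site in the template.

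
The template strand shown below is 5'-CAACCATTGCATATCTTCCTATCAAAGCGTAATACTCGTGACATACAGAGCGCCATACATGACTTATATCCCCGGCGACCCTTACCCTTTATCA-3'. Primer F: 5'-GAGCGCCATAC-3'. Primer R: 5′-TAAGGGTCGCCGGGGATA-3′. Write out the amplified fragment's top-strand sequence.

Forward primer GAGCGCCATAC is found on the top strand at positions 48–58.
Taking the reverse complement of TAAGGGTCGCCGGGGATA gives TATCCCCGGCGACCCTTA, found at positions 67–84 on the template; the primer anneals here to the top strand with its 3' end pointing upstream.
The product is the template from position 48 through 84 (37 bp).

5'-GAGCGCCATACATGACTTATATCCCCGGCGACCCTTA-3'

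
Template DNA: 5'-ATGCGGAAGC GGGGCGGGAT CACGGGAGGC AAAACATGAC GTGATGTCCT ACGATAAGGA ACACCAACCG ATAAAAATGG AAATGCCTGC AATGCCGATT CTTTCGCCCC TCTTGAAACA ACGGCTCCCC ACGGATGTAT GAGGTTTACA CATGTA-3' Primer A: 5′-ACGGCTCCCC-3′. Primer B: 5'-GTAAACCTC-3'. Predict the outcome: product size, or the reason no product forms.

Primer A (ACGGCTCCCC) matches the top strand at positions 121–130; it acts as a forward primer.
Primer B's reverse complement is GAGGTTTAC, matching the top strand at positions 141–149; it acts as a reverse primer.
The 3' ends face each other across positions 121–149, giving a 29 bp product.

Yes — a 29 bp product.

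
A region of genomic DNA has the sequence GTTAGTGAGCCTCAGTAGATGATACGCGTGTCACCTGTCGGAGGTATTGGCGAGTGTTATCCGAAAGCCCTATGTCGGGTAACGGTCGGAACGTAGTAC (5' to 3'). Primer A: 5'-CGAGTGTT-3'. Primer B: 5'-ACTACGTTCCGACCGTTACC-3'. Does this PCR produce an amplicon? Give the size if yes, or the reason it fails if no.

Primer A (CGAGTGTT) matches the top strand at positions 51–58; it acts as a forward primer.
Primer B's reverse complement is GGTAACGGTCGGAACGTAGT, matching the top strand at positions 78–97; it acts as a reverse primer.
The 3' ends face each other across positions 51–97, giving a 47 bp product.

Yes — a 47 bp product.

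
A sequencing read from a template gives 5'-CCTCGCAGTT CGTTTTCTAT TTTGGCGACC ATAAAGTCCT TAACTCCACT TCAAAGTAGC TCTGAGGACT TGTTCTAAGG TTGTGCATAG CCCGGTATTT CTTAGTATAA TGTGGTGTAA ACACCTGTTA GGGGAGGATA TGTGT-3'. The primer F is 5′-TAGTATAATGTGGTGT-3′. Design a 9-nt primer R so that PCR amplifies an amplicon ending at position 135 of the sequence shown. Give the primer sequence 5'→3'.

The forward primer binds at positions 103–118; the product's 3' end on the top strand is position 135.
The reverse primer anneals to the top strand over positions 127–135, i.e. to GTTAGGGGA.
Its sequence written 5'→3' is the reverse complement: TCCCCTAAC.

5'-TCCCCTAAC-3'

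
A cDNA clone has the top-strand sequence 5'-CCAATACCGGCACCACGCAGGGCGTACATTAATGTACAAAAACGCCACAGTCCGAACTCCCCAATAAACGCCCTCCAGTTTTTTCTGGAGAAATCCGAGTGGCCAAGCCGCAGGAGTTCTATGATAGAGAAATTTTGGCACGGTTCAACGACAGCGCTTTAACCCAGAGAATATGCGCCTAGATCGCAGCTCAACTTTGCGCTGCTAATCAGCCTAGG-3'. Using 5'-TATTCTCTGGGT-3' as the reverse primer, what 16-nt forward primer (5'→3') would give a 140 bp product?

The reverse primer's reverse complement ACCCAGAGAATA matches the template at positions 162–173, so the product ends at position 173.
A 140 bp product then starts at position 173 − 140 + 1 = 34.
The forward primer is identical to the top strand there: GTACAAAAACGCCACA.

5'-GTACAAAAACGCCACA-3'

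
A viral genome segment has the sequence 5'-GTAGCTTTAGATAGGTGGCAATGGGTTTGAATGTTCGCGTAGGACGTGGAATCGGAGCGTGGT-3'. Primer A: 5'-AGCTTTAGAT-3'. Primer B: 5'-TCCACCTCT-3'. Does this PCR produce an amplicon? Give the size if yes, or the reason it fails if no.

No product — primer B has no binding site in the template.

Primer B (TCCACCTCT) does not match the top strand, and its reverse complement AGAGGTGGA does not match either.
With no annealing site for primer B, no amplification occurs.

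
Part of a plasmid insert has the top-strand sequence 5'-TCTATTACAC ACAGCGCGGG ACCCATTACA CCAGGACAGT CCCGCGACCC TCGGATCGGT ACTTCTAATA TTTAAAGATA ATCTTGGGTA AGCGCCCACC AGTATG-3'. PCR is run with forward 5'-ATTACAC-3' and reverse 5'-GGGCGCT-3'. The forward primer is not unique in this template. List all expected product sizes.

94 bp, 73 bp

The forward primer ATTACAC matches the top strand at positions 4–10, 25–31.
The reverse primer's reverse complement is AGCGCCC, matching at positions 91–97.
Each forward site pairs with the reverse site to give a product ending at position 97: sizes 94, 73 bp.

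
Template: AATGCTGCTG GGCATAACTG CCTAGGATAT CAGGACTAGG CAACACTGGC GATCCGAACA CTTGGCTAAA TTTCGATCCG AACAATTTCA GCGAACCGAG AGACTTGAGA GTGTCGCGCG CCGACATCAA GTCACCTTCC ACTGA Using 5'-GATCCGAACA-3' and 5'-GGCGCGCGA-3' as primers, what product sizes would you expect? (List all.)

The forward primer GATCCGAACA matches the top strand at positions 51–60, 75–84.
The reverse primer's reverse complement is TCGCGCGCC, matching at positions 114–122.
Each forward site pairs with the reverse site to give a product ending at position 122: sizes 72, 48 bp.

72 bp, 48 bp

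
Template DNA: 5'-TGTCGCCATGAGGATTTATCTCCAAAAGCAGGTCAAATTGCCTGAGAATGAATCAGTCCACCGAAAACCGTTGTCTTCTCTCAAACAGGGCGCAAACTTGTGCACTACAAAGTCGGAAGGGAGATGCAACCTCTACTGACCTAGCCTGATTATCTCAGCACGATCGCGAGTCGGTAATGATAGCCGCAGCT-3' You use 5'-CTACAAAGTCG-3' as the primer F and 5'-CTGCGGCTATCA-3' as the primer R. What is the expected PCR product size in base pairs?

85 bp

Forward primer CTACAAAGTCG is found on the top strand at positions 105–115.
The reverse primer's reverse complement is TGATAGCCGCAG, which matches the template at positions 178–189.
The product runs from position 105 to position 189, so its length is 189 − 105 + 1 = 85 bp.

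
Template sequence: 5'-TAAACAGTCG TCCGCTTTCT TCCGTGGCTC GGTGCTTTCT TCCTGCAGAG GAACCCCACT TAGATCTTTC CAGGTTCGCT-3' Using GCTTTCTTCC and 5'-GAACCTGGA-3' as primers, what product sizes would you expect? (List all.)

64 bp, 44 bp

The forward primer GCTTTCTTCC matches the top strand at positions 14–23, 34–43.
The reverse primer's reverse complement is TCCAGGTTC, matching at positions 69–77.
Each forward site pairs with the reverse site to give a product ending at position 77: sizes 64, 44 bp.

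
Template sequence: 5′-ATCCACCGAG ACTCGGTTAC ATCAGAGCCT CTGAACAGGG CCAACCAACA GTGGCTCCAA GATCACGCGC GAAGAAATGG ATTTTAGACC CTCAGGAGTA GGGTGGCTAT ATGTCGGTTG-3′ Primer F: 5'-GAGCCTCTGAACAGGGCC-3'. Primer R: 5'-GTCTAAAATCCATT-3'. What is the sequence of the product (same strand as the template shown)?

Scanning the template, GAGCCTCTGAACAGGGCC occurs at positions 25–42; this primer anneals to the bottom strand there with its 3' end pointing downstream.
Reverse complement of the reverse primer: AATGGATTTTAGAC. This occurs on the top strand at positions 76–89.
The product is the template from position 25 through 89 (65 bp).

5'-GAGCCTCTGAACAGGGCCAACCAACAGTGGCTCCAAGATCACGCGCGAAGAAATGGATTTTAGAC-3'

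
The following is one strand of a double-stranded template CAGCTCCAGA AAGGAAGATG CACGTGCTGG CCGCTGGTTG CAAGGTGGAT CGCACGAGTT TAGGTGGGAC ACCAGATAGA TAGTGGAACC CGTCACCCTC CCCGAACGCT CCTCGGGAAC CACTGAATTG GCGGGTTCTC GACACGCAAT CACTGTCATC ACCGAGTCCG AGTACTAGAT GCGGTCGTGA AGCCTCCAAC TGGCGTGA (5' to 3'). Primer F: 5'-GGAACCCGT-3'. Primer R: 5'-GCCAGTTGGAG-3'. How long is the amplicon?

120 bp

Forward primer GGAACCCGT is found on the top strand at positions 85–93.
Taking the reverse complement of GCCAGTTGGAG gives CTCCAACTGGC, found at positions 194–204 on the template; the primer anneals here to the top strand with its 3' end pointing upstream.
Product length = (reverse-primer end) − (forward-primer start) + 1 = 204 − 85 + 1 = 120 bp.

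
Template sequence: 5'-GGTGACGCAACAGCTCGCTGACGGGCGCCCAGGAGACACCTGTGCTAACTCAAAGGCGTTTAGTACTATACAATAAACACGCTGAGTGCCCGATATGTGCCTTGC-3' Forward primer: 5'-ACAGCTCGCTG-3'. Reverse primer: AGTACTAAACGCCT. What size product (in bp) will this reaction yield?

58 bp

Forward primer ACAGCTCGCTG is found on the top strand at positions 10–20.
The reverse primer's reverse complement is AGGCGTTTAGTACT, which matches the template at positions 54–67.
The product runs from position 10 to position 67, so its length is 67 − 10 + 1 = 58 bp.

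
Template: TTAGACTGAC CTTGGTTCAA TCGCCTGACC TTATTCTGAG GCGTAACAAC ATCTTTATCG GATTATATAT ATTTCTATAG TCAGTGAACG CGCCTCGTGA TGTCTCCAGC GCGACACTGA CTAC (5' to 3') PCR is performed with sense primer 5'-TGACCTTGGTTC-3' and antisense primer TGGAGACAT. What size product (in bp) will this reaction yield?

102 bp

Scanning the template, TGACCTTGGTTC occurs at positions 7–18; this primer anneals to the bottom strand there with its 3' end pointing downstream.
Taking the reverse complement of TGGAGACAT gives ATGTCTCCA, found at positions 100–108 on the template; the primer anneals here to the top strand with its 3' end pointing upstream.
The product runs from position 7 to position 108, so its length is 108 − 7 + 1 = 102 bp.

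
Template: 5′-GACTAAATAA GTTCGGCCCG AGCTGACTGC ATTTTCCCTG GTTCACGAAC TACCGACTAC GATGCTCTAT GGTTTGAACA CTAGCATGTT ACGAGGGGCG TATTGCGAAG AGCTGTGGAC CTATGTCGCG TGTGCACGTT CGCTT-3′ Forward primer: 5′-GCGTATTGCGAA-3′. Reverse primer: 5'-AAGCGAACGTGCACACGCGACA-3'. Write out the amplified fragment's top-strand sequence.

5'-GCGTATTGCGAAGAGCTGTGGACCTATGTCGCGTGTGCACGTTCGCTT-3'

Forward primer GCGTATTGCGAA is found on the top strand at positions 98–109.
Taking the reverse complement of AAGCGAACGTGCACACGCGACA gives TGTCGCGTGTGCACGTTCGCTT, found at positions 124–145 on the template; the primer anneals here to the top strand with its 3' end pointing upstream.
The product is the template from position 98 through 145 (48 bp).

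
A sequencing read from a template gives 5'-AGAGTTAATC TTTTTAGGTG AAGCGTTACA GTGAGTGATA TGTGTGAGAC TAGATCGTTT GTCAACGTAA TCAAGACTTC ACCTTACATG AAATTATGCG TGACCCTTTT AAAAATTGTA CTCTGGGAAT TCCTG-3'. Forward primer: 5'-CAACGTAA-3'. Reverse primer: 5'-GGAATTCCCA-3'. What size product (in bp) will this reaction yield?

Scanning the template, CAACGTAA occurs at positions 63–70; this primer anneals to the bottom strand there with its 3' end pointing downstream.
Reverse complement of the reverse primer: TGGGAATTCC. This occurs on the top strand at positions 124–133.
Product length = (reverse-primer end) − (forward-primer start) + 1 = 133 − 63 + 1 = 71 bp.

71 bp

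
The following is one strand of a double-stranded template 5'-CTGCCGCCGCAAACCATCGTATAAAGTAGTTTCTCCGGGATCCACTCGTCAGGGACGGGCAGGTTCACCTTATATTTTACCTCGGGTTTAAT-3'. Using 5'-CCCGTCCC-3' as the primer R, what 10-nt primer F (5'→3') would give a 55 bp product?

The reverse primer's reverse complement GGGACGGG matches the template at positions 52–59, so the product ends at position 59.
A 55 bp product then starts at position 59 − 55 + 1 = 5.
The forward primer is identical to the top strand there: CGCCGCAAAC.

5'-CGCCGCAAAC-3'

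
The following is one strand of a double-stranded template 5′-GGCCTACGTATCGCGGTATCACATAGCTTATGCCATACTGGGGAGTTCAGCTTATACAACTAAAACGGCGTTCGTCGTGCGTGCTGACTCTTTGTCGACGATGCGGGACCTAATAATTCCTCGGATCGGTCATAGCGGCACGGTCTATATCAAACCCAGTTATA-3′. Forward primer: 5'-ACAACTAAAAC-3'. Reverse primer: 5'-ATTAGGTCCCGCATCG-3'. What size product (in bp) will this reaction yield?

59 bp

Forward primer ACAACTAAAAC is found on the top strand at positions 56–66.
Reverse complement of the reverse primer: CGATGCGGGACCTAAT. This occurs on the top strand at positions 99–114.
Amplicon spans positions 56–114: 59 bp.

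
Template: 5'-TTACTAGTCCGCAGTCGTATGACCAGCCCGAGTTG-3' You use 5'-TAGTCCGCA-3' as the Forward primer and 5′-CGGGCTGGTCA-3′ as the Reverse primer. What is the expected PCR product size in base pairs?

26 bp

Forward primer TAGTCCGCA is found on the top strand at positions 5–13.
Reverse complement of the reverse primer: TGACCAGCCCG. This occurs on the top strand at positions 20–30.
Amplicon spans positions 5–30: 26 bp.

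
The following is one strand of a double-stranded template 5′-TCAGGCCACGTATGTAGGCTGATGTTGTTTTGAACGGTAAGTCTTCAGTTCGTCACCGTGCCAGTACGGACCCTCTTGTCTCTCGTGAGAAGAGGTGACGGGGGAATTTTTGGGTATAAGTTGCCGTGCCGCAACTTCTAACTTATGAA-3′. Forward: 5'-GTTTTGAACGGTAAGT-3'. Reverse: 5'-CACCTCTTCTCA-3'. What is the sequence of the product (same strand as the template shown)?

5'-GTTTTGAACGGTAAGTCTTCAGTTCGTCACCGTGCCAGTACGGACCCTCTTGTCTCTCGTGAGAAGAGGTG-3'

Scanning the template, GTTTTGAACGGTAAGT occurs at positions 27–42; this primer anneals to the bottom strand there with its 3' end pointing downstream.
Taking the reverse complement of CACCTCTTCTCA gives TGAGAAGAGGTG, found at positions 86–97 on the template; the primer anneals here to the top strand with its 3' end pointing upstream.
The product is the template from position 27 through 97 (71 bp).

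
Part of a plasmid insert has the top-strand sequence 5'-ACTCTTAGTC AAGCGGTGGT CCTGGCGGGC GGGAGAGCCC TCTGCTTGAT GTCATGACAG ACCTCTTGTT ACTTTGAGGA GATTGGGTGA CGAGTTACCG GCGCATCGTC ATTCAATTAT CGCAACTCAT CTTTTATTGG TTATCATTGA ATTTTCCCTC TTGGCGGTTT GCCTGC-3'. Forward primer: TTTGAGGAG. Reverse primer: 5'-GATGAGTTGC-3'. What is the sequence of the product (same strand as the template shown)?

Scanning the template, TTTGAGGAG occurs at positions 73–81; this primer anneals to the bottom strand there with its 3' end pointing downstream.
Taking the reverse complement of GATGAGTTGC gives GCAACTCATC, found at positions 122–131 on the template; the primer anneals here to the top strand with its 3' end pointing upstream.
The product is the template from position 73 through 131 (59 bp).

5'-TTTGAGGAGATTGGGTGACGAGTTACCGGCGCATCGTCATTCAATTATCGCAACTCATC-3'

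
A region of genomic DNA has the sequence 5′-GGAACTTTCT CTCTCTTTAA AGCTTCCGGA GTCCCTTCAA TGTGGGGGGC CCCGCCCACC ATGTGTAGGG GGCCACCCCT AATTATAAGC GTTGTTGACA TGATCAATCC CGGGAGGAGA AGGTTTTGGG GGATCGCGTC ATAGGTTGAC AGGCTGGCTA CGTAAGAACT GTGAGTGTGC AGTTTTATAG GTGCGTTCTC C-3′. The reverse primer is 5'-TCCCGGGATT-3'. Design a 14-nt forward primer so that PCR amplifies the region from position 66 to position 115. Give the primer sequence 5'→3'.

The reverse primer's reverse complement AATCCCGGGA matches the template at positions 106–115; the product starts at position 66.
The forward primer is identical to the top strand over positions 66–79: TAGGGGGCCACCCC.

5'-TAGGGGGCCACCCC-3'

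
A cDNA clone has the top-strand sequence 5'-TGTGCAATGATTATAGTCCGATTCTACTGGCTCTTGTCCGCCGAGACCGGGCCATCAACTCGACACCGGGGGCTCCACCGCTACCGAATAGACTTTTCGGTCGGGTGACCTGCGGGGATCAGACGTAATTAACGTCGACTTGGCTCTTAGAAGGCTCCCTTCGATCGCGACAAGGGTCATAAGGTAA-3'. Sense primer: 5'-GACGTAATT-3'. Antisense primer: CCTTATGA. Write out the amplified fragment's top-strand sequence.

5'-GACGTAATTAACGTCGACTTGGCTCTTAGAAGGCTCCCTTCGATCGCGACAAGGGTCATAAGG-3'

The forward primer matches the template at positions 122–130.
Taking the reverse complement of CCTTATGA gives TCATAAGG, found at positions 177–184 on the template; the primer anneals here to the top strand with its 3' end pointing upstream.
The product is the template from position 122 through 184 (63 bp).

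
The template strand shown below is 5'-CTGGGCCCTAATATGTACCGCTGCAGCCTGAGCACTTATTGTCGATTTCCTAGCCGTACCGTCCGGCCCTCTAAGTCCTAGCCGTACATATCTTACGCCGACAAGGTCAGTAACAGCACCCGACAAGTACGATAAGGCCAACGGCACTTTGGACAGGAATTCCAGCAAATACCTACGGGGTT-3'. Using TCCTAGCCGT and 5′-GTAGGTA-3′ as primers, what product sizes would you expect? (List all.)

129 bp, 101 bp

The forward primer TCCTAGCCGT matches the top strand at positions 48–57, 76–85.
The reverse primer's reverse complement is TACCTAC, matching at positions 170–176.
Each forward site pairs with the reverse site to give a product ending at position 176: sizes 129, 101 bp.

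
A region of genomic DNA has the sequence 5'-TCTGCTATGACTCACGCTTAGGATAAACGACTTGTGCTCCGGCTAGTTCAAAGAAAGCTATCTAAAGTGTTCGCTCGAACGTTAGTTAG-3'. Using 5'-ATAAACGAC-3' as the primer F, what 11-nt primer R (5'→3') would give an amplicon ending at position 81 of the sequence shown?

The forward primer binds at positions 23–31; the product's 3' end on the top strand is position 81.
The reverse primer anneals to the top strand over positions 71–81, i.e. to TCGCTCGAACG.
Its sequence written 5'→3' is the reverse complement: CGTTCGAGCGA.

5'-CGTTCGAGCGA-3'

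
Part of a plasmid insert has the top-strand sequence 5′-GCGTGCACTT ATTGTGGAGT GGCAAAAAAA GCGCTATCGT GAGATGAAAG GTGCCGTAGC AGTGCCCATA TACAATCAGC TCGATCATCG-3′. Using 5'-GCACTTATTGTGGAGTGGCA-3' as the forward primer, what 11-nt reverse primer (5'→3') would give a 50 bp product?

5'-GCACCTTTCAT-3'

The forward primer binds at positions 5–24, so a 50 bp product ends at position 5 + 50 − 1 = 54.
The reverse primer anneals to the top strand over positions 44–54, i.e. to ATGAAAGGTGC.
Its sequence written 5'→3' is the reverse complement: GCACCTTTCAT.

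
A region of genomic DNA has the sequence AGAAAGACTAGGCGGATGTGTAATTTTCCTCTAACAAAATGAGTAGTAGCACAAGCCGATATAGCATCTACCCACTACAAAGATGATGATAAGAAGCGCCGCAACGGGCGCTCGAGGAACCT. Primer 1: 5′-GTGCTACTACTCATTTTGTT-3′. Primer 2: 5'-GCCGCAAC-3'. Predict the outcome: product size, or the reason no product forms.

No product — the primers' 3' ends point away from each other.

Primer 1 (GTGCTACTACTCATTTTGTT) has reverse complement AACAAAATGAGTAGTAGCAC, which matches the top strand at positions 33–52; primer 1 anneals to the top strand there with its 3' end pointing upstream toward position 33.
Primer 2 (GCCGCAAC) matches the top strand directly at positions 98–105; it anneals to the bottom strand with its 3' end pointing downstream toward position 105.
The 3' ends diverge (primer 1 extends toward position 1, primer 2 toward position 122), so the primers never converge on a shared product.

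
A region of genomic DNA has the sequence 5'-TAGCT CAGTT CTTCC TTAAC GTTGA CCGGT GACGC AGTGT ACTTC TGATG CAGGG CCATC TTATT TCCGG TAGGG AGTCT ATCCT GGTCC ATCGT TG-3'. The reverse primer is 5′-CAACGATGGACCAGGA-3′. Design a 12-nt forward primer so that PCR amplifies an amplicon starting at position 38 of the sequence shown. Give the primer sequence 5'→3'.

The reverse primer's reverse complement TCCTGGTCCATCGTTG matches the template at positions 82–97; the product starts at position 38.
The forward primer is identical to the top strand over positions 38–49: TGTACTTCTGAT.

5'-TGTACTTCTGAT-3'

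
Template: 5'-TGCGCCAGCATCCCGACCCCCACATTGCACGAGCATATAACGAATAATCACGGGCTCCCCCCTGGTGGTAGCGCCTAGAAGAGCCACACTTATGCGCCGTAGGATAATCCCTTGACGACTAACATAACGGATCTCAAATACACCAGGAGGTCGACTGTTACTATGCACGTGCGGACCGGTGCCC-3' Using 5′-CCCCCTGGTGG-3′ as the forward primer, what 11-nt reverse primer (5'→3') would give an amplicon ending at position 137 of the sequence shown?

5'-TTGAGATCCGT-3'

The forward primer binds at positions 58–68; the product's 3' end on the top strand is position 137.
The reverse primer anneals to the top strand over positions 127–137, i.e. to ACGGATCTCAA.
Its sequence written 5'→3' is the reverse complement: TTGAGATCCGT.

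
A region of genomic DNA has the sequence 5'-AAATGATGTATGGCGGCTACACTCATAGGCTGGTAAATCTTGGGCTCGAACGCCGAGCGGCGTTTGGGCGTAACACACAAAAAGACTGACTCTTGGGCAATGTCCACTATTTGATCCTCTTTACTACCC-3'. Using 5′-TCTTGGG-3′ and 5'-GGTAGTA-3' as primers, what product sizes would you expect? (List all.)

91 bp, 38 bp

The forward primer TCTTGGG matches the top strand at positions 38–44, 91–97.
The reverse primer's reverse complement is TACTACC, matching at positions 122–128.
Each forward site pairs with the reverse site to give a product ending at position 128: sizes 91, 38 bp.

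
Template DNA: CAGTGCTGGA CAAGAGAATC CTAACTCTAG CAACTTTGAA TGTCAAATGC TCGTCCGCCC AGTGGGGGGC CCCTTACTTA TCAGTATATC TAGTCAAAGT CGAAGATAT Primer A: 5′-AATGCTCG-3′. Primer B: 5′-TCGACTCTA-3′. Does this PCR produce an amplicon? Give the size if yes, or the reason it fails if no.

Primer B (TCGACTCTA) does not match the top strand, and its reverse complement TAGAGTCGA does not match either.
With no annealing site for primer B, no amplification occurs.

No product — primer B has no binding site in the template.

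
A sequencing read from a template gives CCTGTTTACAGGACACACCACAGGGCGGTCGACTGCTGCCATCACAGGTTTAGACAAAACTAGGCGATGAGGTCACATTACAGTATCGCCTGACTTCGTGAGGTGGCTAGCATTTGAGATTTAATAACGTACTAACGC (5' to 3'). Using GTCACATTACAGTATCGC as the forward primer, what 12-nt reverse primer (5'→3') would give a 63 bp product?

The forward primer binds at positions 72–89, so a 63 bp product ends at position 72 + 63 − 1 = 134.
The reverse primer anneals to the top strand over positions 123–134, i.e. to AATAACGTACTA.
Its sequence written 5'→3' is the reverse complement: TAGTACGTTATT.

5'-TAGTACGTTATT-3'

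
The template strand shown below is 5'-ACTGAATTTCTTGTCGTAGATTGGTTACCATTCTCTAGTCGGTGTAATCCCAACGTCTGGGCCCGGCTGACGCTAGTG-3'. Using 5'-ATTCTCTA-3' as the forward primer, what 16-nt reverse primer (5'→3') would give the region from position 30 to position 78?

The product's 3' end on the top strand is position 78.
The reverse primer anneals to the top strand over positions 63–78, i.e. to CCGGCTGACGCTAGTG.
Its sequence written 5'→3' is the reverse complement: CACTAGCGTCAGCCGG.

5'-CACTAGCGTCAGCCGG-3'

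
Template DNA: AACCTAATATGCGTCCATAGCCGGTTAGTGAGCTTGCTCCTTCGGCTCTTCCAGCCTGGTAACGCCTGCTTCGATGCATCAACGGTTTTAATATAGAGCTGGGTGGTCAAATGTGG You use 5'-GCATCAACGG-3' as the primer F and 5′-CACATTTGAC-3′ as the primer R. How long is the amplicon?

Scanning the template, GCATCAACGG occurs at positions 76–85; this primer anneals to the bottom strand there with its 3' end pointing downstream.
Reverse complement of the reverse primer: GTCAAATGTG. This occurs on the top strand at positions 106–115.
Product length = (reverse-primer end) − (forward-primer start) + 1 = 115 − 76 + 1 = 40 bp.

40 bp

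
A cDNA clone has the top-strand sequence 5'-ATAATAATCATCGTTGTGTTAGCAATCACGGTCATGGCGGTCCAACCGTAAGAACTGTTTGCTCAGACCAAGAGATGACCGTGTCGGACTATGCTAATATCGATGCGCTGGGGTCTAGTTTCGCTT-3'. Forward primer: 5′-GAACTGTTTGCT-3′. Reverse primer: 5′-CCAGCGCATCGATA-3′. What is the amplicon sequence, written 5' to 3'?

Scanning the template, GAACTGTTTGCT occurs at positions 52–63; this primer anneals to the bottom strand there with its 3' end pointing downstream.
The reverse primer's reverse complement is TATCGATGCGCTGG, which matches the template at positions 98–111.
The product is the template from position 52 through 111 (60 bp).

5'-GAACTGTTTGCTCAGACCAAGAGATGACCGTGTCGGACTATGCTAATATCGATGCGCTGG-3'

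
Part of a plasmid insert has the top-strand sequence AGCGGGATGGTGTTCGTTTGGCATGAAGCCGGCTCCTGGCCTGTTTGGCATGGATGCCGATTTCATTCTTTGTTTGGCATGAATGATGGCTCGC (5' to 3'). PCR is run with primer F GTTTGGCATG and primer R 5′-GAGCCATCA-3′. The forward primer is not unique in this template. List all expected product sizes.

The forward primer GTTTGGCATG matches the top strand at positions 16–25, 43–52, 72–81.
The reverse primer's reverse complement is TGATGGCTC, matching at positions 84–92.
Each forward site pairs with the reverse site to give a product ending at position 92: sizes 77, 50, 21 bp.

77 bp, 50 bp, 21 bp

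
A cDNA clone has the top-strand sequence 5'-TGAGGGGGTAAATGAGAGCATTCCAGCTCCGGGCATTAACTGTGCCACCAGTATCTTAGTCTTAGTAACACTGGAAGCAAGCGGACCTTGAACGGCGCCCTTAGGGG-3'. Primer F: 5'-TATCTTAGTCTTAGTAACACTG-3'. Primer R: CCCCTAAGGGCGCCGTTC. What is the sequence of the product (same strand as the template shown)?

5'-TATCTTAGTCTTAGTAACACTGGAAGCAAGCGGACCTTGAACGGCGCCCTTAGGGG-3'

Scanning the template, TATCTTAGTCTTAGTAACACTG occurs at positions 52–73; this primer anneals to the bottom strand there with its 3' end pointing downstream.
Taking the reverse complement of CCCCTAAGGGCGCCGTTC gives GAACGGCGCCCTTAGGGG, found at positions 90–107 on the template; the primer anneals here to the top strand with its 3' end pointing upstream.
The product is the template from position 52 through 107 (56 bp).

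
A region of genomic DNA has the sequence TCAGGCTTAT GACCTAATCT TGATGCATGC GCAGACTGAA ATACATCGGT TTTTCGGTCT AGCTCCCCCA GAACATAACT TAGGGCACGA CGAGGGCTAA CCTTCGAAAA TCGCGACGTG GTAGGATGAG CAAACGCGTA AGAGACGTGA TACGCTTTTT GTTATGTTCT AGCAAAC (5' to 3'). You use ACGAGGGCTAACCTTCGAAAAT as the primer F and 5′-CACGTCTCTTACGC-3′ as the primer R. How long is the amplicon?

The forward primer matches the template at positions 90–111.
The reverse primer's reverse complement is GCGTAAGAGACGTG, which matches the template at positions 136–149.
Product length = (reverse-primer end) − (forward-primer start) + 1 = 149 − 90 + 1 = 60 bp.

60 bp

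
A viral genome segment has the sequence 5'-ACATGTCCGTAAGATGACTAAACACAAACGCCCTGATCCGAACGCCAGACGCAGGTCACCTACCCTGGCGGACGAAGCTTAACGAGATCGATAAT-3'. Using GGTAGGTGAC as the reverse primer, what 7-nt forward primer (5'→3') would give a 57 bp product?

5'-CGTAAGA-3'

The reverse primer's reverse complement GTCACCTACC matches the template at positions 55–64, so the product ends at position 64.
A 57 bp product then starts at position 64 − 57 + 1 = 8.
The forward primer is identical to the top strand there: CGTAAGA.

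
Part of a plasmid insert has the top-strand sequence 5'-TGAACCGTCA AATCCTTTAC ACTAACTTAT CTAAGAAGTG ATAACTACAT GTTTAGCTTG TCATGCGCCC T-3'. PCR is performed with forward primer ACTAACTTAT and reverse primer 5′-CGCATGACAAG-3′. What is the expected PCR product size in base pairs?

47 bp

The forward primer matches the template at positions 21–30.
Reverse complement of the reverse primer: CTTGTCATGCG. This occurs on the top strand at positions 57–67.
Amplicon spans positions 21–67: 47 bp.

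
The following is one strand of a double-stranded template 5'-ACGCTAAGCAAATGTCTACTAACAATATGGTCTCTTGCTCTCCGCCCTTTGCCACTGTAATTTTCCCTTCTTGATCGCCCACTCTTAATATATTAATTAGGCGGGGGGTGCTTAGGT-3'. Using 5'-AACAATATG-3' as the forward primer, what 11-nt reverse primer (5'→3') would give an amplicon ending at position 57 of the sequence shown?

5'-CAGTGGCAAAG-3'

The forward primer binds at positions 21–29; the product's 3' end on the top strand is position 57.
The reverse primer anneals to the top strand over positions 47–57, i.e. to CTTTGCCACTG.
Its sequence written 5'→3' is the reverse complement: CAGTGGCAAAG.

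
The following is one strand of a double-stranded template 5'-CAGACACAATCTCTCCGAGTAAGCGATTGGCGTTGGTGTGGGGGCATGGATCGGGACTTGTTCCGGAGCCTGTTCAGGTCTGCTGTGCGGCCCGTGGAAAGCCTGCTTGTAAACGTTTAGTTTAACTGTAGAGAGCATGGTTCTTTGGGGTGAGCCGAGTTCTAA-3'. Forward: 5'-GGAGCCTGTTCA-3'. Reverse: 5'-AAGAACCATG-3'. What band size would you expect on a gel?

Scanning the template, GGAGCCTGTTCA occurs at positions 65–76; this primer anneals to the bottom strand there with its 3' end pointing downstream.
The reverse primer's reverse complement is CATGGTTCTT, which matches the template at positions 136–145.
The product runs from position 65 to position 145, so its length is 145 − 65 + 1 = 81 bp.

81 bp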